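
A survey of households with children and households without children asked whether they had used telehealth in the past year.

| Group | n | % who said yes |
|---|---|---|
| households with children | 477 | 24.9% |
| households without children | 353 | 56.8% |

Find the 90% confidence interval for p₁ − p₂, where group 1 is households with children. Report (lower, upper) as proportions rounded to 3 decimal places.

The two standard errors are √(0.2490×0.7510/477) = 0.01980 and √(0.5680×0.4320/353) = 0.02637.
Because the samples are independent, SE_diff = √(0.01980² + 0.02637²) = 0.03298.
Using z* = 1.645 for 90%, ME = 1.645 × 0.03298 = 0.05425.
p̂₁ − p̂₂ = -0.3190; interval -0.3190 ± 0.05425 gives (-0.373, -0.265).

(-0.373, -0.265)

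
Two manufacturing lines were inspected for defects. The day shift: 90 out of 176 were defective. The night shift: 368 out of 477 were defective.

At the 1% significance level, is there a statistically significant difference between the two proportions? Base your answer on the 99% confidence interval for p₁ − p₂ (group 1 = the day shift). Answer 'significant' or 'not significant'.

significant

First, p̂₁ = 90/176 = 0.5114; p̂₂ = 368/477 = 0.7715.
The two standard errors are √(0.5114×0.4886/176) = 0.03768 and √(0.7715×0.2285/477) = 0.01922.
Because the samples are independent, SE_diff = √(0.03768² + 0.01922²) = 0.04230.
Using z* = 2.576 for 99%, ME = 2.576 × 0.04230 = 0.10896.
p̂₁ − p̂₂ = -0.2601; interval -0.2601 ± 0.10896 gives (-0.36906, -0.15114).
The interval (-0.36906, -0.15114) does not contain 0, so the difference is significant.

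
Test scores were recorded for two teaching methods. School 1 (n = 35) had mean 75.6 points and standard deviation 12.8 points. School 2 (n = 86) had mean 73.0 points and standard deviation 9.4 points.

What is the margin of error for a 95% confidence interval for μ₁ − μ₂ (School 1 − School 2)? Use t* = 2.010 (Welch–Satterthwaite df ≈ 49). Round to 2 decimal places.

Standard errors of each mean: 12.8/√35 = 2.1636 and 9.4/√86 = 1.0136.
SE(x̄₁ − x̄₂) = √(2.1636² + 1.0136²) = 2.3893 for independent samples with unequal variances.
With t* = 2.010, the margin is 2.010 × 2.3893 = 4.8025.

4.80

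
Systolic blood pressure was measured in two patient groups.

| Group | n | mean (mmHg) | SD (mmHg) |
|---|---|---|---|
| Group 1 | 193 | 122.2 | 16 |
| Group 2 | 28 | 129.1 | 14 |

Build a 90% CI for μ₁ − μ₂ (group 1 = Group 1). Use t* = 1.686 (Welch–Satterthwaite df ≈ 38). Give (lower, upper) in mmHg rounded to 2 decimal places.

(-11.77, -2.03)

SE₁ = s₁/√n₁ = 16/√193 = 1.1517; SE₂ = 14/√28 = 2.6458.
Independent samples, unequal variances: SE_diff = √(SE₁² + SE₂²) = √(1.32641289 + 7.00025764) = 2.8856.
t* = 1.686, so margin of error = 1.686 × 2.8856 = 4.8651.
Difference in means = 122.2 − 129.1 = -6.9000.
-6.9000 ± 4.8651 → (-11.77, -2.03).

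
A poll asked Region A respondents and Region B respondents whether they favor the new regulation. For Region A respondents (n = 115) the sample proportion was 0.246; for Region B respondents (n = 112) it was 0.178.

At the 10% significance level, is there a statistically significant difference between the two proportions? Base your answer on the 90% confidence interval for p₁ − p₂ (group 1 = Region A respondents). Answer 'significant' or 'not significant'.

The two standard errors are √(0.2460×0.7540/115) = 0.04016 and √(0.1780×0.8220/112) = 0.03614.
Because the samples are independent, SE_diff = √(0.04016² + 0.03614²) = 0.05403.
Using z* = 1.645 for 90%, ME = 1.645 × 0.05403 = 0.08888.
p̂₁ − p̂₂ = 0.0680; interval 0.0680 ± 0.08888 gives (-0.02088, 0.15688).
The interval (-0.02088, 0.15688) contains 0, so the difference is not significant.

not significant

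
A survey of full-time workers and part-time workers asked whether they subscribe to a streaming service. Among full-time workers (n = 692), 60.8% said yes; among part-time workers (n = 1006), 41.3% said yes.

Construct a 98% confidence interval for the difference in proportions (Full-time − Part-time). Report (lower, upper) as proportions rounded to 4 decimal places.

(0.1387, 0.2513)

The two standard errors are √(0.6080×0.3920/692) = 0.01856 and √(0.4130×0.5870/1006) = 0.01552.
Because the samples are independent, SE_diff = √(0.01856² + 0.01552²) = 0.02419.
Using z* = 2.326 for 98%, ME = 2.326 × 0.02419 = 0.05627.
p̂₁ − p̂₂ = 0.1950; interval 0.1950 ± 0.05627 gives (0.1387, 0.2513).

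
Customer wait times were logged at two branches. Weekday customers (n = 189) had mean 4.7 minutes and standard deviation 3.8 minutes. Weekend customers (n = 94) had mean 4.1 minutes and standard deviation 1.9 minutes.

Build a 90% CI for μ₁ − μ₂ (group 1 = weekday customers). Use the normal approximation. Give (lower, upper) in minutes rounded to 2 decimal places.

Standard errors of each mean: 3.8/√189 = 0.2764 and 1.9/√94 = 0.1960.
SE(x̄₁ − x̄₂) = √(0.2764² + 0.1960²) = 0.3388 for independent samples with unequal variances.
With z* = 1.645, the margin is 1.645 × 0.3388 = 0.5573.
x̄₁ − x̄₂ = 4.7 − 4.1 = 0.6000; the interval is 0.6000 ± 0.5573 = (0.04, 1.16).

(0.04, 1.16)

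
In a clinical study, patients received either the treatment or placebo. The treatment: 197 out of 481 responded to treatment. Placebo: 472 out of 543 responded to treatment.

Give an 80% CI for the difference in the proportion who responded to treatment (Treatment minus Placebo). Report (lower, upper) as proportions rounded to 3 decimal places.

p̂₁ = 197/481 = 0.4096 and p̂₂ = 472/543 = 0.8692.
SE₁ = √(p̂₁(1−p̂₁)/n₁) = √(0.4096·0.5904/481) = 0.02242; SE₂ = √(0.8692·0.1308/543) = 0.01447.
Independent samples: SE of the difference = √(SE₁² + SE₂²) = √(0.0005026564 + 0.0002093809) = 0.02668.
z* for 80% confidence is 1.282, so the margin of error is 1.282 × 0.02668 = 0.03420.
Point estimate p̂₁ − p̂₂ = 0.4096 − 0.8692 = -0.4596.
-0.4596 ± 0.03420 → (-0.494, -0.425).

(-0.494, -0.425)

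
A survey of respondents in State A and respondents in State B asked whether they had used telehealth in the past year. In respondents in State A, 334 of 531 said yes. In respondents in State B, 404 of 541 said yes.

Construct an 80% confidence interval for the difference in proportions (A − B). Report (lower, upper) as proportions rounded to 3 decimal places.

First, p̂₁ = 334/531 = 0.6290; p̂₂ = 404/541 = 0.7468.
The two standard errors are √(0.6290×0.3710/531) = 0.02096 and √(0.7468×0.2532/541) = 0.01870.
Because the samples are independent, SE_diff = √(0.02096² + 0.01870²) = 0.02809.
Using z* = 1.282 for 80%, ME = 1.282 × 0.02809 = 0.03601.
p̂₁ − p̂₂ = -0.1178; interval -0.1178 ± 0.03601 gives (-0.154, -0.082).

(-0.154, -0.082)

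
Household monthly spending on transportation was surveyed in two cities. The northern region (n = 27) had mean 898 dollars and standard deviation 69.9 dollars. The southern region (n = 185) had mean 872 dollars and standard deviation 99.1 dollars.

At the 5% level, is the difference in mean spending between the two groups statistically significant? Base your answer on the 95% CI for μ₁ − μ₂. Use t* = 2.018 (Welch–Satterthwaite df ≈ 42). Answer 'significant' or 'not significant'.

Standard errors of each mean: 69.9/√27 = 13.4523 and 99.1/√185 = 7.2860.
SE(x̄₁ − x̄₂) = √(13.4523² + 7.2860²) = 15.2987 for independent samples with unequal variances.
With t* = 2.018, the margin is 2.018 × 15.2987 = 30.8728.
x̄₁ − x̄₂ = 898 − 872 = 26.0000; the interval is 26.0000 ± 30.8728 = (-4.8728, 56.8728).
The interval (-4.8728, 56.8728) contains 0, so the difference is not significant.

not significant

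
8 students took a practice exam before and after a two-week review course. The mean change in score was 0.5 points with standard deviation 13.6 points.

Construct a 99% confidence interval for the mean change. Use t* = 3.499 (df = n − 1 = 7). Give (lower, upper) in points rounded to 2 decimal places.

This is a matched-pairs design, so SE = s_d/√n = 13.6/√8 = 4.8083.
Margin = 3.499 × 4.8083 = 16.8242; the interval is 0.5 ± 16.8242 = (-16.32, 17.32).

(-16.32, 17.32)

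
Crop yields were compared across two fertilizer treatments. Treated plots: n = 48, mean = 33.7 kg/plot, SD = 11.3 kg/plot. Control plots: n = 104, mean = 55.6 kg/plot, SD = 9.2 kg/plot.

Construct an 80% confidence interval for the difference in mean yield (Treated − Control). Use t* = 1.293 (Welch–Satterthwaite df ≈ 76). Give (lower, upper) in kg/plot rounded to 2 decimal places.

Standard errors of each mean: 11.3/√48 = 1.6310 and 9.2/√104 = 0.9021.
SE(x̄₁ − x̄₂) = √(1.6310² + 0.9021²) = 1.8639 for independent samples with unequal variances.
With t* = 1.293, the margin is 1.293 × 1.8639 = 2.4100.
x̄₁ − x̄₂ = 33.7 − 55.6 = -21.9000; the interval is -21.9000 ± 2.4100 = (-24.31, -19.49).

(-24.31, -19.49)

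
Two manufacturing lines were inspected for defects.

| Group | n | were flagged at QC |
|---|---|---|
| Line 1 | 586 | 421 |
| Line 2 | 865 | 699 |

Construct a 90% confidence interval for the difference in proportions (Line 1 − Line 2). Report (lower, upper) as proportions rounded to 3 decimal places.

First, p̂₁ = 421/586 = 0.7184; p̂₂ = 699/865 = 0.8081.
The two standard errors are √(0.7184×0.2816/586) = 0.01858 and √(0.8081×0.1919/865) = 0.01339.
Because the samples are independent, SE_diff = √(0.01858² + 0.01339²) = 0.02290.
Using z* = 1.645 for 90%, ME = 1.645 × 0.02290 = 0.03767.
p̂₁ − p̂₂ = -0.0897; interval -0.0897 ± 0.03767 gives (-0.127, -0.052).

(-0.127, -0.052)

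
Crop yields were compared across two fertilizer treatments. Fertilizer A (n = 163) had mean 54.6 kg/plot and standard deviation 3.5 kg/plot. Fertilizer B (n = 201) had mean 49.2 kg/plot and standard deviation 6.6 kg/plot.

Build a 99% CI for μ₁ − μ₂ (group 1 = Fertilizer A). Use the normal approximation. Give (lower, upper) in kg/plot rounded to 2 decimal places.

Standard errors of each mean: 3.5/√163 = 0.2741 and 6.6/√201 = 0.4655.
SE(x̄₁ − x̄₂) = √(0.2741² + 0.4655²) = 0.5402 for independent samples with unequal variances.
With z* = 2.576, the margin is 2.576 × 0.5402 = 1.3916.
x̄₁ − x̄₂ = 54.6 − 49.2 = 5.4000; the interval is 5.4000 ± 1.3916 = (4.01, 6.79).

(4.01, 6.79)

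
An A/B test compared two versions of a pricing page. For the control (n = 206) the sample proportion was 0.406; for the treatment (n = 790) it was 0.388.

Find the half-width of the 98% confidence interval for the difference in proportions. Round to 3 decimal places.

Each SE is √(p̂(1−p̂)/n): √(0.4060·0.5940/206) = 0.03422 and √(0.3880·0.6120/790) = 0.01734.
SE(p̂₁ − p̂₂) = √(SE₁² + SE₂²) = √(0.0011710084 + 0.0003006756) = 0.03836, since the two samples are independent.
At 98% confidence z* = 2.326; margin = 2.326 × 0.03836 = 0.08923.

0.089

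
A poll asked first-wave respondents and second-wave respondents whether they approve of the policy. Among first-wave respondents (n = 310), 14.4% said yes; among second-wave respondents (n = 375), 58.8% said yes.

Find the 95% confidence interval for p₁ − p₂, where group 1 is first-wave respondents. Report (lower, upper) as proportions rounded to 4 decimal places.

The two standard errors are √(0.1440×0.8560/310) = 0.01994 and √(0.5880×0.4120/375) = 0.02542.
Because the samples are independent, SE_diff = √(0.01994² + 0.02542²) = 0.03231.
Using z* = 1.960 for 95%, ME = 1.960 × 0.03231 = 0.06333.
p̂₁ − p̂₂ = -0.4440; interval -0.4440 ± 0.06333 gives (-0.5073, -0.3807).

(-0.5073, -0.3807)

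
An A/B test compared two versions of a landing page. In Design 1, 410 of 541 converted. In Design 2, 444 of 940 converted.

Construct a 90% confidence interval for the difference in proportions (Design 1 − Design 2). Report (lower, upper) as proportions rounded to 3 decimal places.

(0.245, 0.326)

Sample proportions: 410/541 = 0.7579, 444/940 = 0.4723.
Each SE is √(p̂(1−p̂)/n): √(0.7579·0.2421/541) = 0.01842 and √(0.4723·0.5277/940) = 0.01628.
SE(p̂₁ − p̂₂) = √(SE₁² + SE₂²) = √(0.0003392964 + 0.0002650384) = 0.02458, since the two samples are independent.
At 90% confidence z* = 1.645; margin = 1.645 × 0.02458 = 0.04043.
The difference is 0.7579 − 0.4723 = 0.2856, so the interval is 0.2856 ± 0.04043 = (0.245, 0.326).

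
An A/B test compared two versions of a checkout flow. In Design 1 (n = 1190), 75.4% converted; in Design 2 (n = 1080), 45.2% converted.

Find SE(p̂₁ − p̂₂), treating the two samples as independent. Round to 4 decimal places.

0.0196

Each SE is √(p̂(1−p̂)/n): √(0.7540·0.2460/1190) = 0.01248 and √(0.4520·0.5480/1080) = 0.01514.
SE(p̂₁ − p̂₂) = √(SE₁² + SE₂²) = √(0.0001557504 + 0.0002292196) = 0.01962, since the two samples are independent.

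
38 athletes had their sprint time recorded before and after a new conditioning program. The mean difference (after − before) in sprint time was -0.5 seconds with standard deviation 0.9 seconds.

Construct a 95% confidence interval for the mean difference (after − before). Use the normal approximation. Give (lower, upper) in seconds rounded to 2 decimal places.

(-0.79, -0.21)

This is a matched-pairs design, so SE = s_d/√n = 0.9/√38 = 0.1460.
Margin = 1.960 × 0.1460 = 0.2862; the interval is -0.5 ± 0.2862 = (-0.79, -0.21).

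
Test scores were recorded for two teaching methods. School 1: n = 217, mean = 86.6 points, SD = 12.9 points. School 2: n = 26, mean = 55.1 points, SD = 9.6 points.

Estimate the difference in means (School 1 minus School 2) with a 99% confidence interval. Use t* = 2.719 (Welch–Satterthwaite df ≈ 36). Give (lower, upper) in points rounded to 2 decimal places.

(25.85, 37.15)

Per-group SEs: s₁/√n₁ = 12.9/√217 = 0.8757, s₂/√n₂ = 9.6/√26 = 1.8827.
Unpooled SE of the difference: √(0.76685049 + 3.54455929) = 2.0764.
Margin of error = t* · SE = 2.719 × 2.0764 = 5.6457.
x̄₁ − x̄₂ = 86.6 − 55.1 = 31.5000.
CI: 31.5000 ± 5.6457 = (25.85, 37.15).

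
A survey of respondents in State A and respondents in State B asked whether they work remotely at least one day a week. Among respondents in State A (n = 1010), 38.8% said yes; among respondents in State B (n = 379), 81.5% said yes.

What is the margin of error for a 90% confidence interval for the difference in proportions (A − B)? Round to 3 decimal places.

The two standard errors are √(0.3880×0.6120/1010) = 0.01533 and √(0.8150×0.1850/379) = 0.01995.
Because the samples are independent, SE_diff = √(0.01533² + 0.01995²) = 0.02516.
Using z* = 1.645 for 90%, ME = 1.645 × 0.02516 = 0.04139.

0.041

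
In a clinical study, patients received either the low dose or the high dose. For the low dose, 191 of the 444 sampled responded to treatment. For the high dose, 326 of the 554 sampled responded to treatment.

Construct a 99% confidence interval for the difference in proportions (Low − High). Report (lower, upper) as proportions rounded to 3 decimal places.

(-0.239, -0.077)

First, p̂₁ = 191/444 = 0.4302; p̂₂ = 326/554 = 0.5884.
The two standard errors are √(0.4302×0.5698/444) = 0.02350 and √(0.5884×0.4116/554) = 0.02091.
Because the samples are independent, SE_diff = √(0.02350² + 0.02091²) = 0.03146.
Using z* = 2.576 for 99%, ME = 2.576 × 0.03146 = 0.08104.
p̂₁ − p̂₂ = -0.1582; interval -0.1582 ± 0.08104 gives (-0.239, -0.077).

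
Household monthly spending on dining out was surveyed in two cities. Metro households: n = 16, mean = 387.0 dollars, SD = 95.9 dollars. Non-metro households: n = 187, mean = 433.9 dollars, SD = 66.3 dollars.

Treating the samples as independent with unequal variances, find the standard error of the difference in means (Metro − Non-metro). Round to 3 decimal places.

SE₁ = s₁/√n₁ = 95.9/√16 = 23.9750; SE₂ = 66.3/√187 = 4.8483.
Independent samples, unequal variances: SE_diff = √(SE₁² + SE₂²) = √(574.800625 + 23.50601289) = 24.4603.

24.460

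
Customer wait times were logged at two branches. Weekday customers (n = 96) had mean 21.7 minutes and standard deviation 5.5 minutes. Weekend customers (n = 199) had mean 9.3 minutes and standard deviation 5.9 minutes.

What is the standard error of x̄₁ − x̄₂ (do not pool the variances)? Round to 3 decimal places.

Standard errors of each mean: 5.5/√96 = 0.5613 and 5.9/√199 = 0.4182.
SE(x̄₁ − x̄₂) = √(0.5613² + 0.4182²) = 0.7000 for independent samples with unequal variances.

0.700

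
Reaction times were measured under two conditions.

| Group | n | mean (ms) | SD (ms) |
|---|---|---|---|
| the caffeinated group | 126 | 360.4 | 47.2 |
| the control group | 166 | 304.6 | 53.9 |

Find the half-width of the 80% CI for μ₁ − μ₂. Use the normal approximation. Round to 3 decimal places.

Standard errors of each mean: 47.2/√126 = 4.2049 and 53.9/√166 = 4.1835.
SE(x̄₁ − x̄₂) = √(4.2049² + 4.1835²) = 5.9315 for independent samples with unequal variances.
With z* = 1.282, the margin is 1.282 × 5.9315 = 7.6042.

7.604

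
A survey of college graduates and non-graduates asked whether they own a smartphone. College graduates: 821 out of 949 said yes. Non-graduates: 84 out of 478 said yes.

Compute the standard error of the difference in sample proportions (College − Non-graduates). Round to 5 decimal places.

0.02064

p̂₁ = 821/949 = 0.8651 and p̂₂ = 84/478 = 0.1757.
SE₁ = √(p̂₁(1−p̂₁)/n₁) = √(0.8651·0.1349/949) = 0.01109; SE₂ = √(0.1757·0.8243/478) = 0.01741.
Independent samples: SE of the difference = √(SE₁² + SE₂²) = √(0.0001229881 + 0.0003031081) = 0.02064.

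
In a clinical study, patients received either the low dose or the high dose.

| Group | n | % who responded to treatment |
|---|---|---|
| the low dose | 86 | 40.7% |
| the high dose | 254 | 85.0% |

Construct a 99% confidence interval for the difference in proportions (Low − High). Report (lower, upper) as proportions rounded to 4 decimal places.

SE₁ = √(p̂₁(1−p̂₁)/n₁) = √(0.4070·0.5930/86) = 0.05298; SE₂ = √(0.8500·0.1500/254) = 0.02240.
Independent samples: SE of the difference = √(SE₁² + SE₂²) = √(0.0028068804 + 0.00050176) = 0.05752.
z* for 99% confidence is 2.576, so the margin of error is 2.576 × 0.05752 = 0.14817.
Point estimate p̂₁ − p̂₂ = 0.4070 − 0.8500 = -0.4430.
-0.4430 ± 0.14817 → (-0.5912, -0.2948).

(-0.5912, -0.2948)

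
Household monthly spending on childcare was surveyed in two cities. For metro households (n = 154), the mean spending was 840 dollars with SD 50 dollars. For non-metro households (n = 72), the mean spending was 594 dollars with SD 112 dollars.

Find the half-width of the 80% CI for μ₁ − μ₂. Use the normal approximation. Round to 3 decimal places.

17.692

SE₁ = s₁/√n₁ = 50/√154 = 4.0291; SE₂ = 112/√72 = 13.1993.
Independent samples, unequal variances: SE_diff = √(SE₁² + SE₂²) = √(16.23364681 + 174.22152049) = 13.8005.
z* = 1.282, so margin of error = 1.282 × 13.8005 = 17.6922.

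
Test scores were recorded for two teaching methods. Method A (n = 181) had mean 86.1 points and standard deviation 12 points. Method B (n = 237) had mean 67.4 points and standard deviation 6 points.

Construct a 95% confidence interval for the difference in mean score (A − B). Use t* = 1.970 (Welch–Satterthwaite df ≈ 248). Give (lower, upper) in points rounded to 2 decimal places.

Per-group SEs: s₁/√n₁ = 12/√181 = 0.8920, s₂/√n₂ = 6/√237 = 0.3897.
Unpooled SE of the difference: √(0.795664 + 0.15186609) = 0.9734.
Margin of error = t* · SE = 1.970 × 0.9734 = 1.9176.
x̄₁ − x̄₂ = 86.1 − 67.4 = 18.7000.
CI: 18.7000 ± 1.9176 = (16.78, 20.62).

(16.78, 20.62)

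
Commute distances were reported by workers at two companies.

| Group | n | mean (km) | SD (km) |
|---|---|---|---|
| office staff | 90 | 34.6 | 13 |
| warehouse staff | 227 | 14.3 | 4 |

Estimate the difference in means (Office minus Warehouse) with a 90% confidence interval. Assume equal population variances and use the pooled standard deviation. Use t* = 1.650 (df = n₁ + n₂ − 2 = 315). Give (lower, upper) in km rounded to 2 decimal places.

(18.72, 21.88)

Pooled variance s_p² = [89·13² + 226·4²] / (90+227−2) = 59.2286, so s_p = 7.6960.
SE_diff = s_p·√(1/n₁ + 1/n₂) = 7.6960·√(1/90 + 1/227) = 0.9587.
t* = 1.650; margin = 1.650 × 0.9587 = 1.5819.
Difference = 34.6 − 14.3 = 20.3000.
20.3000 ± 1.5819 → (18.72, 21.88).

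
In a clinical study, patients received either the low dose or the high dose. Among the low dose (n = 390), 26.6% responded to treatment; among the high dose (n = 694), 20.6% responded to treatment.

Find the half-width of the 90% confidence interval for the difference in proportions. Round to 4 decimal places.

SE₁ = √(p̂₁(1−p̂₁)/n₁) = √(0.2660·0.7340/390) = 0.02237; SE₂ = √(0.2060·0.7940/694) = 0.01535.
Independent samples: SE of the difference = √(SE₁² + SE₂²) = √(0.0005004169 + 0.0002356225) = 0.02713.
z* for 90% confidence is 1.645, so the margin of error is 1.645 × 0.02713 = 0.04463.

0.0446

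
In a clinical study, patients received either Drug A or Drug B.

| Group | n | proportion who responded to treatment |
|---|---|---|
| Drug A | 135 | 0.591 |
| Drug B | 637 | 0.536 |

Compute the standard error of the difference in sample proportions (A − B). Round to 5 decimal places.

0.04670

SE₁ = √(p̂₁(1−p̂₁)/n₁) = √(0.5910·0.4090/135) = 0.04231; SE₂ = √(0.5360·0.4640/637) = 0.01976.
Independent samples: SE of the difference = √(SE₁² + SE₂²) = √(0.0017901361 + 0.0003904576) = 0.04670.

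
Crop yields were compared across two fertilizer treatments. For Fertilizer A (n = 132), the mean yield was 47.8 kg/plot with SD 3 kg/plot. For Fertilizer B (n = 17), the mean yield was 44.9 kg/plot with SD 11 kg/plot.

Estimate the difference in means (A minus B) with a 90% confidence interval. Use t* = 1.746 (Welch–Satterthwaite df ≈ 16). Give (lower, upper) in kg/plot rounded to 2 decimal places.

SE₁ = s₁/√n₁ = 3/√132 = 0.2611; SE₂ = 11/√17 = 2.6679.
Independent samples, unequal variances: SE_diff = √(SE₁² + SE₂²) = √(0.06817321 + 7.11769041) = 2.6806.
t* = 1.746, so margin of error = 1.746 × 2.6806 = 4.6803.
Difference in means = 47.8 − 44.9 = 2.9000.
2.9000 ± 4.6803 → (-1.78, 7.58).

(-1.78, 7.58)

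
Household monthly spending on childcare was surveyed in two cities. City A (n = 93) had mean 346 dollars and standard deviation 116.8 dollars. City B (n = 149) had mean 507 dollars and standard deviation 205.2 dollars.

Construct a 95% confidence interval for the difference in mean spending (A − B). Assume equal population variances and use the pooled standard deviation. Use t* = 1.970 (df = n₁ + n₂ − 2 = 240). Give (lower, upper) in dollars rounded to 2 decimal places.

(-206.98, -115.02)

s_p = √[((n₁−1)s₁² + (n₂−1)s₂²)/(n₁+n₂−2)] = √[(92·116.8² + 148·205.2²)/240] = 176.6226.
SE = 176.6226·√(1/93 + 1/149) = 23.3410.
With t* = 1.970, margin = 1.970 × 23.3410 = 45.9818.
x̄₁ − x̄₂ = 346 − 507 = -161.0000; interval -161.0000 ± 45.9818 = (-206.98, -115.02).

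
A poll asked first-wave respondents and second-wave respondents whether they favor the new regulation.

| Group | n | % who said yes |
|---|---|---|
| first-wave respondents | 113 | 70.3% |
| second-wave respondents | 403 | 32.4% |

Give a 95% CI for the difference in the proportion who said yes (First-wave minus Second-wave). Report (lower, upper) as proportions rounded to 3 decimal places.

SE₁ = √(p̂₁(1−p̂₁)/n₁) = √(0.7030·0.2970/113) = 0.04298; SE₂ = √(0.3240·0.6760/403) = 0.02331.
Independent samples: SE of the difference = √(SE₁² + SE₂²) = √(0.0018472804 + 0.0005433561) = 0.04889.
z* for 95% confidence is 1.960, so the margin of error is 1.960 × 0.04889 = 0.09582.
Point estimate p̂₁ − p̂₂ = 0.7030 − 0.3240 = 0.3790.
0.3790 ± 0.09582 → (0.283, 0.475).

(0.283, 0.475)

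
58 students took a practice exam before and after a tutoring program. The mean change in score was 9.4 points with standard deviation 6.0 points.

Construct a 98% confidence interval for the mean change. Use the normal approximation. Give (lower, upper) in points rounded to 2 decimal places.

Paired design: SE = s_d/√n = 6.0/√58 = 0.7878.
z* = 2.326; margin of error = 2.326 × 0.7878 = 1.8324.
9.4 ± 1.8324 → (7.57, 11.23).

(7.57, 11.23)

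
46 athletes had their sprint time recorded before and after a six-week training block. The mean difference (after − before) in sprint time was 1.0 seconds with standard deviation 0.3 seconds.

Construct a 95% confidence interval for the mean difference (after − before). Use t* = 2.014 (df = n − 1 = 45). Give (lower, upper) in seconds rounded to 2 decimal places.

Paired design: SE = s_d/√n = 0.3/√46 = 0.0442.
t* = 2.014; margin of error = 2.014 × 0.0442 = 0.0890.
1.0 ± 0.0890 → (0.91, 1.09).

(0.91, 1.09)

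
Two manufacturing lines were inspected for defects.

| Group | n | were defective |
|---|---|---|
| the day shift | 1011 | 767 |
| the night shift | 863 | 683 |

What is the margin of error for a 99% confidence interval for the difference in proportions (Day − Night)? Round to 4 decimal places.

First, p̂₁ = 767/1011 = 0.7587; p̂₂ = 683/863 = 0.7914.
The two standard errors are √(0.7587×0.2413/1011) = 0.01346 and √(0.7914×0.2086/863) = 0.01383.
Because the samples are independent, SE_diff = √(0.01346² + 0.01383²) = 0.01930.
Using z* = 2.576 for 99%, ME = 2.576 × 0.01930 = 0.04972.

0.0497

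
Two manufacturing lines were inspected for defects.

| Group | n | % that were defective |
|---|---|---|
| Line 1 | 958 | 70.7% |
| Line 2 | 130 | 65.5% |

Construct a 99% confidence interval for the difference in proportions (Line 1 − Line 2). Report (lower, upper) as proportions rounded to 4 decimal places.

(-0.0619, 0.1659)

SE₁ = √(p̂₁(1−p̂₁)/n₁) = √(0.7070·0.2930/958) = 0.01470; SE₂ = √(0.6550·0.3450/130) = 0.04169.
Independent samples: SE of the difference = √(SE₁² + SE₂²) = √(0.00021609 + 0.0017380561) = 0.04421.
z* for 99% confidence is 2.576, so the margin of error is 2.576 × 0.04421 = 0.11388.
Point estimate p̂₁ − p̂₂ = 0.7070 − 0.6550 = 0.0520.
0.0520 ± 0.11388 → (-0.0619, 0.1659).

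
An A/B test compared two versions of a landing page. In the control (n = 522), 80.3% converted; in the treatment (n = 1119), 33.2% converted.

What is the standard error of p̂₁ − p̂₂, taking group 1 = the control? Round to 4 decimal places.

0.0224

SE₁ = √(p̂₁(1−p̂₁)/n₁) = √(0.8030·0.1970/522) = 0.01741; SE₂ = √(0.3320·0.6680/1119) = 0.01408.
Independent samples: SE of the difference = √(SE₁² + SE₂²) = √(0.0003031081 + 0.0001982464) = 0.02239.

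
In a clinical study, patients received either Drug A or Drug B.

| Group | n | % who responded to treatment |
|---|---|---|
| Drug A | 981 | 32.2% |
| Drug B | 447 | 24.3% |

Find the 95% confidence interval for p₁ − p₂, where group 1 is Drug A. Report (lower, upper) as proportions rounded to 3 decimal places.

(0.030, 0.128)

Each SE is √(p̂(1−p̂)/n): √(0.3220·0.6780/981) = 0.01492 and √(0.2430·0.7570/447) = 0.02029.
SE(p̂₁ − p̂₂) = √(SE₁² + SE₂²) = √(0.0002226064 + 0.0004116841) = 0.02519, since the two samples are independent.
At 95% confidence z* = 1.960; margin = 1.960 × 0.02519 = 0.04937.
The difference is 0.3220 − 0.2430 = 0.0790, so the interval is 0.0790 ± 0.04937 = (0.030, 0.128).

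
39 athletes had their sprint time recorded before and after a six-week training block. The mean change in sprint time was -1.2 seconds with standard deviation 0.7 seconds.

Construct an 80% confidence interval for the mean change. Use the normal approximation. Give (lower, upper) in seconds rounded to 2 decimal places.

Paired design: SE = s_d/√n = 0.7/√39 = 0.1121.
z* = 1.282; margin of error = 1.282 × 0.1121 = 0.1437.
-1.2 ± 0.1437 → (-1.34, -1.06).

(-1.34, -1.06)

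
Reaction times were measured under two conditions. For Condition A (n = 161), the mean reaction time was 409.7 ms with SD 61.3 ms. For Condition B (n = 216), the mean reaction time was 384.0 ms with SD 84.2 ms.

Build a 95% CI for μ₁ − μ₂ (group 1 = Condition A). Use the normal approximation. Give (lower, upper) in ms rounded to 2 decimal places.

SE₁ = s₁/√n₁ = 61.3/√161 = 4.8311; SE₂ = 84.2/√216 = 5.7291.
Independent samples, unequal variances: SE_diff = √(SE₁² + SE₂²) = √(23.33952721 + 32.82258681) = 7.4941.
z* = 1.960, so margin of error = 1.960 × 7.4941 = 14.6884.
Difference in means = 409.7 − 384.0 = 25.7000.
25.7000 ± 14.6884 → (11.01, 40.39).

(11.01, 40.39)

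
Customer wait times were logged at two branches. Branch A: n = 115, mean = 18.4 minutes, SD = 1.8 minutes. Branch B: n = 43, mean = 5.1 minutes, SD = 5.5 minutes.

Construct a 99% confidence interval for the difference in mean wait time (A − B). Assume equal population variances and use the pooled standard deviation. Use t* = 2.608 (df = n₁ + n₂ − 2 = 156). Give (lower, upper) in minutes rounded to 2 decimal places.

s_p = √[((n₁−1)s₁² + (n₂−1)s₂²)/(n₁+n₂−2)] = √[(114·1.8² + 42·5.5²)/156] = 3.2422.
SE = 3.2422·√(1/115 + 1/43) = 0.5795.
With t* = 2.608, margin = 2.608 × 0.5795 = 1.5113.
x̄₁ − x̄₂ = 18.4 − 5.1 = 13.3000; interval 13.3000 ± 1.5113 = (11.79, 14.81).

(11.79, 14.81)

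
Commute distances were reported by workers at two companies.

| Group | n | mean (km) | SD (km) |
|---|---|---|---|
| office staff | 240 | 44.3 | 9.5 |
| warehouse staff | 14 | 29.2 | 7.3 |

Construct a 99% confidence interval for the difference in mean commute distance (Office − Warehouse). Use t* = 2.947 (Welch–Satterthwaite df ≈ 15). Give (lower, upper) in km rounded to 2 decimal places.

(9.07, 21.13)

SE₁ = s₁/√n₁ = 9.5/√240 = 0.6132; SE₂ = 7.3/√14 = 1.9510.
Independent samples, unequal variances: SE_diff = √(SE₁² + SE₂²) = √(0.37601424 + 3.806401) = 2.0451.
t* = 2.947, so margin of error = 2.947 × 2.0451 = 6.0269.
Difference in means = 44.3 − 29.2 = 15.1000.
15.1000 ± 6.0269 → (9.07, 21.13).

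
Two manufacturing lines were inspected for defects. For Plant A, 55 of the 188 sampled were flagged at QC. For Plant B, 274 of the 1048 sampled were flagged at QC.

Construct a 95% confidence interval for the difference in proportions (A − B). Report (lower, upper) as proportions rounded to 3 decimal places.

p̂₁ = 55/188 = 0.2926 and p̂₂ = 274/1048 = 0.2615.
SE₁ = √(p̂₁(1−p̂₁)/n₁) = √(0.2926·0.7074/188) = 0.03318; SE₂ = √(0.2615·0.7385/1048) = 0.01357.
Independent samples: SE of the difference = √(SE₁² + SE₂²) = √(0.0011009124 + 0.0001841449) = 0.03585.
z* for 95% confidence is 1.960, so the margin of error is 1.960 × 0.03585 = 0.07027.
Point estimate p̂₁ − p̂₂ = 0.2926 − 0.2615 = 0.0311.
0.0311 ± 0.07027 → (-0.039, 0.101).

(-0.039, 0.101)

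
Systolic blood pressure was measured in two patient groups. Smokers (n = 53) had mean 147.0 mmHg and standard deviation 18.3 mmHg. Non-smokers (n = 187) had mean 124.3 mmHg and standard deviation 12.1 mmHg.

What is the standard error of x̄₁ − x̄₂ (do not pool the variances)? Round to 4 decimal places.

2.6649

SE₁ = s₁/√n₁ = 18.3/√53 = 2.5137; SE₂ = 12.1/√187 = 0.8848.
Independent samples, unequal variances: SE_diff = √(SE₁² + SE₂²) = √(6.31868769 + 0.78287104) = 2.6649.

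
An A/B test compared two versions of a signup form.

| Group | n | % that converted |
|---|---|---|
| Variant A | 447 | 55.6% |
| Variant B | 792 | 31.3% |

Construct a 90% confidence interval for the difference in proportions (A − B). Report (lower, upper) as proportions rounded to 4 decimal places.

The two standard errors are √(0.5560×0.4440/447) = 0.02350 and √(0.3130×0.6870/792) = 0.01648.
Because the samples are independent, SE_diff = √(0.02350² + 0.01648²) = 0.02870.
Using z* = 1.645 for 90%, ME = 1.645 × 0.02870 = 0.04721.
p̂₁ − p̂₂ = 0.2430; interval 0.2430 ± 0.04721 gives (0.1958, 0.2902).

(0.1958, 0.2902)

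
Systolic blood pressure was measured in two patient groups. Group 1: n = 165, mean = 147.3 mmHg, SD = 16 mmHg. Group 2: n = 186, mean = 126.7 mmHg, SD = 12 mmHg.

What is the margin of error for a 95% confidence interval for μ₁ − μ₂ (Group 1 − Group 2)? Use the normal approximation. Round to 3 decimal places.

2.989

SE₁ = s₁/√n₁ = 16/√165 = 1.2456; SE₂ = 12/√186 = 0.8799.
Independent samples, unequal variances: SE_diff = √(SE₁² + SE₂²) = √(1.55151936 + 0.77422401) = 1.5250.
z* = 1.960, so margin of error = 1.960 × 1.5250 = 2.9890.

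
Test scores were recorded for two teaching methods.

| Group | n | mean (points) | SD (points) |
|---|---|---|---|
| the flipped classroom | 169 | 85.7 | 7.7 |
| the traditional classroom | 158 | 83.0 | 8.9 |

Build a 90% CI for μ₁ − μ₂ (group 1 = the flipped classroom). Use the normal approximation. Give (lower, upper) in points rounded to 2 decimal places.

(1.18, 4.22)

Per-group SEs: s₁/√n₁ = 7.7/√169 = 0.5923, s₂/√n₂ = 8.9/√158 = 0.7080.
Unpooled SE of the difference: √(0.35081929 + 0.501264) = 0.9231.
Margin of error = z* · SE = 1.645 × 0.9231 = 1.5185.
x̄₁ − x̄₂ = 85.7 − 83.0 = 2.7000.
CI: 2.7000 ± 1.5185 = (1.18, 4.22).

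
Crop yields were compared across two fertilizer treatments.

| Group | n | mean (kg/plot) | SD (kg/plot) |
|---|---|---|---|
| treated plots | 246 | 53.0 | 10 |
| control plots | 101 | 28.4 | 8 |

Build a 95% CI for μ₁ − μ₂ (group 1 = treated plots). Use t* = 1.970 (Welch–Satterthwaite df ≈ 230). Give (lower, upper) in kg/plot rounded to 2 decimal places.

(22.59, 26.61)

SE₁ = s₁/√n₁ = 10/√246 = 0.6376; SE₂ = 8/√101 = 0.7960.
Independent samples, unequal variances: SE_diff = √(SE₁² + SE₂²) = √(0.40653376 + 0.633616) = 1.0199.
t* = 1.970, so margin of error = 1.970 × 1.0199 = 2.0092.
Difference in means = 53.0 − 28.4 = 24.6000.
24.6000 ± 2.0092 → (22.59, 26.61).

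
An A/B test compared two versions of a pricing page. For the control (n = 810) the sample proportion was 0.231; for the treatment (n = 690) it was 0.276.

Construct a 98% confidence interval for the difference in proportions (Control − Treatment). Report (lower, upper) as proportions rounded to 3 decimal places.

SE₁ = √(p̂₁(1−p̂₁)/n₁) = √(0.2310·0.7690/810) = 0.01481; SE₂ = √(0.2760·0.7240/690) = 0.01702.
Independent samples: SE of the difference = √(SE₁² + SE₂²) = √(0.0002193361 + 0.0002896804) = 0.02256.
z* for 98% confidence is 2.326, so the margin of error is 2.326 × 0.02256 = 0.05247.
Point estimate p̂₁ − p̂₂ = 0.2310 − 0.2760 = -0.0450.
-0.0450 ± 0.05247 → (-0.097, 0.007).

(-0.097, 0.007)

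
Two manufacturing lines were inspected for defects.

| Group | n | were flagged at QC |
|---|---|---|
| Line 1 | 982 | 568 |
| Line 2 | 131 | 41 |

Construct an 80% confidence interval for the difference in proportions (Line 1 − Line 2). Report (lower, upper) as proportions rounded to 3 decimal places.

p̂₁ = 568/982 = 0.5784 and p̂₂ = 41/131 = 0.3130.
SE₁ = √(p̂₁(1−p̂₁)/n₁) = √(0.5784·0.4216/982) = 0.01576; SE₂ = √(0.3130·0.6870/131) = 0.04051.
Independent samples: SE of the difference = √(SE₁² + SE₂²) = √(0.0002483776 + 0.0016410601) = 0.04347.
z* for 80% confidence is 1.282, so the margin of error is 1.282 × 0.04347 = 0.05573.
Point estimate p̂₁ − p̂₂ = 0.5784 − 0.3130 = 0.2654.
0.2654 ± 0.05573 → (0.210, 0.321).

(0.210, 0.321)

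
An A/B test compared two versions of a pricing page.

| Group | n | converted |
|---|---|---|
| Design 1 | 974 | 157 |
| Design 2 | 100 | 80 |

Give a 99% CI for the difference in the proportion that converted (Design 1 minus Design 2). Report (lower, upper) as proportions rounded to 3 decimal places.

(-0.746, -0.531)

p̂₁ = 157/974 = 0.1612 and p̂₂ = 80/100 = 0.8000.
SE₁ = √(p̂₁(1−p̂₁)/n₁) = √(0.1612·0.8388/974) = 0.01178; SE₂ = √(0.8000·0.2000/100) = 0.04000.
Independent samples: SE of the difference = √(SE₁² + SE₂²) = √(0.0001387684 + 0.0016) = 0.04170.
z* for 99% confidence is 2.576, so the margin of error is 2.576 × 0.04170 = 0.10742.
Point estimate p̂₁ − p̂₂ = 0.1612 − 0.8000 = -0.6388.
-0.6388 ± 0.10742 → (-0.746, -0.531).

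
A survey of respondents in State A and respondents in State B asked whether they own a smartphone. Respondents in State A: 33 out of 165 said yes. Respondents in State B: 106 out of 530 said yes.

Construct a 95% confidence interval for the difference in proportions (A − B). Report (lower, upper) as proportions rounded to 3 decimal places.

(-0.070, 0.070)

Sample proportions: 33/165 = 0.2000, 106/530 = 0.2000.
Each SE is √(p̂(1−p̂)/n): √(0.2000·0.8000/165) = 0.03114 and √(0.2000·0.8000/530) = 0.01737.
SE(p̂₁ − p̂₂) = √(SE₁² + SE₂²) = √(0.0009696996 + 0.0003017169) = 0.03566, since the two samples are independent.
At 95% confidence z* = 1.960; margin = 1.960 × 0.03566 = 0.06989.
The difference is 0.2000 − 0.2000 = 0.0000, so the interval is 0.0000 ± 0.06989 = (-0.070, 0.070).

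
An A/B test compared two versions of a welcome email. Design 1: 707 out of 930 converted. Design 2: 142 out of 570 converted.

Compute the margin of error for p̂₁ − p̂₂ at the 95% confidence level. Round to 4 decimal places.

First, p̂₁ = 707/930 = 0.7602; p̂₂ = 142/570 = 0.2491.
The two standard errors are √(0.7602×0.2398/930) = 0.01400 and √(0.2491×0.7509/570) = 0.01812.
Because the samples are independent, SE_diff = √(0.01400² + 0.01812²) = 0.02290.
Using z* = 1.960 for 95%, ME = 1.960 × 0.02290 = 0.04488.

0.0449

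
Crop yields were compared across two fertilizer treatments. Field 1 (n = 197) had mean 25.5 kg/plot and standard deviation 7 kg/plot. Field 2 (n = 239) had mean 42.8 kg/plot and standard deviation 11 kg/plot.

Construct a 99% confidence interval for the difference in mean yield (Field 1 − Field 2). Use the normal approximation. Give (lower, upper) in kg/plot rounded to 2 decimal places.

Per-group SEs: s₁/√n₁ = 7/√197 = 0.4987, s₂/√n₂ = 11/√239 = 0.7115.
Unpooled SE of the difference: √(0.24870169 + 0.50623225) = 0.8689.
Margin of error = z* · SE = 2.576 × 0.8689 = 2.2383.
x̄₁ − x̄₂ = 25.5 − 42.8 = -17.3000.
CI: -17.3000 ± 2.2383 = (-19.54, -15.06).

(-19.54, -15.06)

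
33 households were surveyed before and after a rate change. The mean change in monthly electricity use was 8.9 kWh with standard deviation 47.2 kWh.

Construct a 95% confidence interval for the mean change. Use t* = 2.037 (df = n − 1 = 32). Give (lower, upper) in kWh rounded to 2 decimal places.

Paired design: SE = s_d/√n = 47.2/√33 = 8.2165.
t* = 2.037; margin of error = 2.037 × 8.2165 = 16.7370.
8.9 ± 16.7370 → (-7.84, 25.64).

(-7.84, 25.64)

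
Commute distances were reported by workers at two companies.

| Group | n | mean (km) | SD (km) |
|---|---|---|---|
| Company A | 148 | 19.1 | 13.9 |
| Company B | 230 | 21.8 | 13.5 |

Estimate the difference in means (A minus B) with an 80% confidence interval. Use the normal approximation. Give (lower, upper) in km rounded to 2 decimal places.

Per-group SEs: s₁/√n₁ = 13.9/√148 = 1.1426, s₂/√n₂ = 13.5/√230 = 0.8902.
Unpooled SE of the difference: √(1.30553476 + 0.79245604) = 1.4484.
Margin of error = z* · SE = 1.282 × 1.4484 = 1.8568.
x̄₁ − x̄₂ = 19.1 − 21.8 = -2.7000.
CI: -2.7000 ± 1.8568 = (-4.56, -0.84).

(-4.56, -0.84)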